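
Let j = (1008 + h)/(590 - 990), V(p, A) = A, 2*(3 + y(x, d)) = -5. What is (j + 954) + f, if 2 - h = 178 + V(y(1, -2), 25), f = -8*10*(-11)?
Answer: 732793/400 ≈ 1832.0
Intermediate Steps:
y(x, d) = -11/2 (y(x, d) = -3 + (½)*(-5) = -3 - 5/2 = -11/2)
f = 880 (f = -80*(-11) = 880)
h = -201 (h = 2 - (178 + 25) = 2 - 1*203 = 2 - 203 = -201)
j = -807/400 (j = (1008 - 201)/(590 - 990) = 807/(-400) = 807*(-1/400) = -807/400 ≈ -2.0175)
(j + 954) + f = (-807/400 + 954) + 880 = 380793/400 + 880 = 732793/400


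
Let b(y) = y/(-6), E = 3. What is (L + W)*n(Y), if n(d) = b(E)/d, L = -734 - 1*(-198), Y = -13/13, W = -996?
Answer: -766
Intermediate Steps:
Y = -1 (Y = -13*1/13 = -1)
b(y) = -y/6 (b(y) = y*(-⅙) = -y/6)
L = -536 (L = -734 + 198 = -536)
n(d) = -1/(2*d) (n(d) = (-⅙*3)/d = -1/(2*d))
(L + W)*n(Y) = (-536 - 996)*(-½/(-1)) = -(-766)*(-1) = -1532*½ = -766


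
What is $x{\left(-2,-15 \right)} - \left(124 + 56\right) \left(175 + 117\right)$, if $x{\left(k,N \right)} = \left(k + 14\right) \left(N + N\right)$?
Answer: $-52920$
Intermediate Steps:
$x{\left(k,N \right)} = 2 N \left(14 + k\right)$ ($x{\left(k,N \right)} = \left(14 + k\right) 2 N = 2 N \left(14 + k\right)$)
$x{\left(-2,-15 \right)} - \left(124 + 56\right) \left(175 + 117\right) = 2 \left(-15\right) \left(14 - 2\right) - \left(124 + 56\right) \left(175 + 117\right) = 2 \left(-15\right) 12 - 180 \cdot 292 = -360 - 52560 = -52920$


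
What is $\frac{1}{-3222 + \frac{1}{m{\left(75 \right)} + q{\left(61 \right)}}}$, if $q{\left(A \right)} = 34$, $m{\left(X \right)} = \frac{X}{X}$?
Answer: $- \frac{35}{112769} \approx -0.00031037$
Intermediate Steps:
$m{\left(X \right)} = 1$
$\frac{1}{-3222 + \frac{1}{m{\left(75 \right)} + q{\left(61 \right)}}} = \frac{1}{-3222 + \frac{1}{1 + 34}} = \frac{1}{-3222 + \frac{1}{35}} = \frac{1}{- \frac{112769}{35}} = - \frac{35}{112769}$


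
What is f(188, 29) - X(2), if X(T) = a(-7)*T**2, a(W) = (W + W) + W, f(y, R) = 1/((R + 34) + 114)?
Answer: 14869/177 ≈ 84.006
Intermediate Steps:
f(y, R) = 1/(148 + R) (f(y, R) = 1/((34 + R) + 114) = 1/(148 + R))
a(W) = 3*W (a(W) = 2*W + W = 3*W)
X(T) = -21*T**2 (X(T) = (3*(-7))*T**2 = -21*T**2)
f(188, 29) - X(2) = 1/(148 + 29) - (-21)*2**2 = 1/177 - (-21)*4 = 1/177 - 1*(-84) = 1/177 + 84 = 14869/177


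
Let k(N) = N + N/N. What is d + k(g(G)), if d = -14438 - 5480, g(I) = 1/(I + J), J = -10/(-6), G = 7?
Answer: -517839/26 ≈ -19917.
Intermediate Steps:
J = 5/3 (J = -10*(-1/6) = 5/3 ≈ 1.6667)
g(I) = 1/(5/3 + I) (g(I) = 1/(I + 5/3) = 1/(5/3 + I))
d = -19918
k(N) = 1 + N (k(N) = N + 1 = 1 + N)
d + k(g(G)) = -19918 + (1 + 3/(5 + 3*7)) = -19918 + (1 + 3/(5 + 21)) = -19918 + (1 + 3/26) = -19918 + 29/26 = -517839/26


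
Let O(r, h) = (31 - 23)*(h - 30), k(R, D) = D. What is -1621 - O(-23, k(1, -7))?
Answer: -1325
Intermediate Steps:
O(r, h) = -240 + 8*h (O(r, h) = 8*(-30 + h) = -240 + 8*h)
-1621 - O(-23, k(1, -7)) = -1621 - (-240 + 8*(-7)) = -1621 - (-240 - 56) = -1621 - 1*(-296) = -1621 + 296 = -1325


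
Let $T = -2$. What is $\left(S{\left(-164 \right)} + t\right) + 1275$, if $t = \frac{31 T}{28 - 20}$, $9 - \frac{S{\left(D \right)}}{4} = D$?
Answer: $\frac{7837}{4} \approx 1959.3$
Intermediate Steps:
$S{\left(D \right)} = 36 - 4 D$
$t = - \frac{31}{4}$ ($t = \frac{31 \left(-2\right)}{28 - 20} = - \frac{62}{8} = \left(-62\right) \frac{1}{8} = - \frac{31}{4} \approx -7.75$)
$\left(S{\left(-164 \right)} + t\right) + 1275 = \left(\left(36 - -656\right) - \frac{31}{4}\right) + 1275 = \left(\left(36 + 656\right) - \frac{31}{4}\right) + 1275 = \left(692 - \frac{31}{4}\right) + 1275 = \frac{2737}{4} + 1275 = \frac{7837}{4}$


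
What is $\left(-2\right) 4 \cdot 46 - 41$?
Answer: $-409$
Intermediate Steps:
$\left(-2\right) 4 \cdot 46 - 41 = \left(-8\right) 46 - 41 = -368 - 41 = -409$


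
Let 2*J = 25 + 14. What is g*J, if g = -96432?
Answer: -1880424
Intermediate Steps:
J = 39/2 (J = (25 + 14)/2 = (½)*39 = 39/2 ≈ 19.500)
g*J = -96432*39/2 = -1880424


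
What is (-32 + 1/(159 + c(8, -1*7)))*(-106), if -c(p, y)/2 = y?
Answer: 586710/173 ≈ 3391.4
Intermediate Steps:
c(p, y) = -2*y
(-32 + 1/(159 + c(8, -1*7)))*(-106) = (-32 + 1/(159 - (-2)*7))*(-106) = (-32 + 1/(159 - 2*(-7)))*(-106) = (-32 + 1/(159 + 14))*(-106) = (-32 + 1/173)*(-106) = -5535/173*(-106) = 586710/173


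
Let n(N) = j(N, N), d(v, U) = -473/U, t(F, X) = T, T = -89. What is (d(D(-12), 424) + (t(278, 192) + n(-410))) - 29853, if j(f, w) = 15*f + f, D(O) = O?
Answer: -15477321/424 ≈ -36503.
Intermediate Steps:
t(F, X) = -89
j(f, w) = 16*f
n(N) = 16*N
(d(D(-12), 424) + (t(278, 192) + n(-410))) - 29853 = (-473/424 + (-89 + 16*(-410))) - 29853 = (-473*1/424 + (-89 - 6560)) - 29853 = (-473/424 - 6649) - 29853 = -2819649/424 - 29853 = -15477321/424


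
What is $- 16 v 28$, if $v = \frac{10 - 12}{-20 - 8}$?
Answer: $-32$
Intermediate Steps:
$v = \frac{1}{14}$ ($v = - \frac{2}{-28} = \left(-2\right) \left(- \frac{1}{28}\right) = \frac{1}{14} \approx 0.071429$)
$- 16 v 28 = \left(-16\right) \frac{1}{14} \cdot 28 = \left(- \frac{8}{7}\right) 28 = -32$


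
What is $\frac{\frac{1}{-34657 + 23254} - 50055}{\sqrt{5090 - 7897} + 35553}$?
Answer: $- \frac{483162871019}{343181054244} + \frac{285388583 i \sqrt{2807}}{7206802139124} \approx -1.4079 + 0.002098 i$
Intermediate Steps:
$\frac{\frac{1}{-34657 + 23254} - 50055}{\sqrt{5090 - 7897} + 35553} = \frac{\frac{1}{-11403} - 50055}{\sqrt{-2807} + 35553} = \frac{- \frac{1}{11403} - 50055}{i \sqrt{2807} + 35553} = - \frac{570777166}{11403 \left(35553 + i \sqrt{2807}\right)}$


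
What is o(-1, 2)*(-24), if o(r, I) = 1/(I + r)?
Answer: -24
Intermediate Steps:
o(-1, 2)*(-24) = -24/(2 - 1) = -24/1 = 1*(-24) = -24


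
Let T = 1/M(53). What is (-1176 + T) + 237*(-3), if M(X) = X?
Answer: -100010/53 ≈ -1887.0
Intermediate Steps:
T = 1/53 ≈ 0.018868
(-1176 + T) + 237*(-3) = (-1176 + 1/53) + 237*(-3) = -62327/53 - 711 = -100010/53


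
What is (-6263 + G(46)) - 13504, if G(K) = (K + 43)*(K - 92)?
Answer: -23861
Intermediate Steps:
G(K) = (-92 + K)*(43 + K) (G(K) = (43 + K)*(-92 + K) = (-92 + K)*(43 + K))
(-6263 + G(46)) - 13504 = (-6263 + (-3956 + 46² - 49*46)) - 13504 = (-6263 + (-3956 + 2116 - 2254)) - 13504 = (-6263 - 4094) - 13504 = -10357 - 13504 = -23861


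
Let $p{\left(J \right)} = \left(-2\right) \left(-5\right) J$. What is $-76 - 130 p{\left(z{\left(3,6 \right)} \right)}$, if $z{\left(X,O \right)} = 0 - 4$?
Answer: $5124$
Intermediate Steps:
$z{\left(X,O \right)} = -4$
$p{\left(J \right)} = 10 J$
$-76 - 130 p{\left(z{\left(3,6 \right)} \right)} = -76 - 130 \cdot 10 \left(-4\right) = -76 - -5200 = -76 + 5200 = 5124$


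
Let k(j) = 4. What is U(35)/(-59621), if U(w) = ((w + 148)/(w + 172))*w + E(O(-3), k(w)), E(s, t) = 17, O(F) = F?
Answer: -3308/4113849 ≈ -0.00080411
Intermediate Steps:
U(w) = 17 + w*(148 + w)/(172 + w) (U(w) = ((w + 148)/(w + 172))*w + 17 = ((148 + w)/(172 + w))*w + 17 = w*(148 + w)/(172 + w) + 17 = 17 + w*(148 + w)/(172 + w))
U(35)/(-59621) = ((2924 + 35² + 165*35)/(172 + 35))/(-59621) = ((2924 + 1225 + 5775)/207)*(-1/59621) = ((1/207)*9924)*(-1/59621) = (3308/69)*(-1/59621) = -3308/4113849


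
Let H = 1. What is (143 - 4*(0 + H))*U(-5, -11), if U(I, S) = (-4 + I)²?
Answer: 11259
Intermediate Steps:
(143 - 4*(0 + H))*U(-5, -11) = (143 - 4*(0 + 1))*(-4 - 5)² = (143 - 4*1)*(-9)² = (143 - 4)*81 = 139*81 = 11259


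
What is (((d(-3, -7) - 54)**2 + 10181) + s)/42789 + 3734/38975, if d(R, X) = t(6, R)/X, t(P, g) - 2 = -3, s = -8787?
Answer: 5343545433/27239120825 ≈ 0.19617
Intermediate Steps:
t(P, g) = -1 (t(P, g) = 2 - 3 = -1)
d(R, X) = -1/X
(((d(-3, -7) - 54)**2 + 10181) + s)/42789 + 3734/38975 = (((-1/(-7) - 54)**2 + 10181) - 8787)/42789 + 3734/38975 = (((-1*(-1/7) - 54)**2 + 10181) - 8787)*(1/42789) + 3734*(1/38975) = (((1/7 - 54)**2 + 10181) - 8787)*(1/42789) + 3734/38975 = (((-377/7)**2 + 10181) - 8787)*(1/42789) + 3734/38975 = ((142129/49 + 10181) - 8787)*(1/42789) + 3734/38975 = (640998/49 - 8787)*(1/42789) + 3734/38975 = (210435/49)*(1/42789) + 3734/38975 = 70145/698887 + 3734/38975 = 5343545433/27239120825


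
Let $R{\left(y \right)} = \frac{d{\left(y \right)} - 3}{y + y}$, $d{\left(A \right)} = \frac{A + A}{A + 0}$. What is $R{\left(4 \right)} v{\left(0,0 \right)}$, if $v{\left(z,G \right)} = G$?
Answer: $0$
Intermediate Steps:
$d{\left(A \right)} = 2$ ($d{\left(A \right)} = \frac{2 A}{A} = 2$)
$R{\left(y \right)} = - \frac{1}{2 y}$ ($R{\left(y \right)} = \frac{2 - 3}{y + y} = - \frac{1}{2 y}$)
$R{\left(4 \right)} v{\left(0,0 \right)} = - \frac{1}{2 \cdot 4} \cdot 0 = \left(- \frac{1}{2}\right) \frac{1}{4} \cdot 0 = \left(- \frac{1}{8}\right) 0 = 0$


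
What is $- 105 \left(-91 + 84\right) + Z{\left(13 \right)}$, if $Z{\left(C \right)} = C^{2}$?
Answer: $904$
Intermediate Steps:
$- 105 \left(-91 + 84\right) + Z{\left(13 \right)} = - 105 \left(-91 + 84\right) + 13^{2} = \left(-105\right) \left(-7\right) + 169 = 735 + 169 = 904$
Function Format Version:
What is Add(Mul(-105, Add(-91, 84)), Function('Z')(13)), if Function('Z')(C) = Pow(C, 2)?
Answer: 904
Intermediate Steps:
Add(Mul(-105, Add(-91, 84)), Function('Z')(13)) = Add(Mul(-105, Add(-91, 84)), Pow(13, 2)) = Add(Mul(-105, -7), 169) = Add(735, 169) = 904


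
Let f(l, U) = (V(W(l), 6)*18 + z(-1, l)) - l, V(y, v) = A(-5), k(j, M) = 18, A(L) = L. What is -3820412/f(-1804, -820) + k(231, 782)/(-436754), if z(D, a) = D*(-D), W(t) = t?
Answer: -834290126741/374079801 ≈ -2230.2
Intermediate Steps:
z(D, a) = -D²
V(y, v) = -5
f(l, U) = -91 - l (f(l, U) = (-5*18 - 1*(-1)²) - l = (-90 - 1*1) - l = (-90 - 1) - l = -91 - l)
-3820412/f(-1804, -820) + k(231, 782)/(-436754) = -3820412/(-91 - 1*(-1804)) + 18/(-436754) = -3820412/(-91 + 1804) + 18*(-1/436754) = -3820412/1713 - 9/218377 = -834290126741/374079801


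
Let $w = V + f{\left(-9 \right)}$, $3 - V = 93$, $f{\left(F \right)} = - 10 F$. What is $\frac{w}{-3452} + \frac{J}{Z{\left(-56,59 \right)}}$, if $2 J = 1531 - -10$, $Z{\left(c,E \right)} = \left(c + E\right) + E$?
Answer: $\frac{1541}{124} \approx 12.427$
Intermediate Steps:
$V = -90$ ($V = 3 - 93 = -90$)
$Z{\left(c,E \right)} = c + 2 E$ ($Z{\left(c,E \right)} = \left(E + c\right) + E = c + 2 E$)
$w = 0$ ($w = -90 - -90 = -90 + 90 = 0$)
$J = \frac{1541}{2}$ ($J = \frac{1531 - -10}{2} = \frac{1531 + 10}{2} = \frac{1}{2} \cdot 1541 = \frac{1541}{2} \approx 770.5$)
$\frac{w}{-3452} + \frac{J}{Z{\left(-56,59 \right)}} = \frac{0}{-3452} + \frac{1541}{2 \left(-56 + 2 \cdot 59\right)} = 0 \left(- \frac{1}{3452}\right) + \frac{1541}{2 \left(-56 + 118\right)} = 0 + \frac{1541}{2 \cdot 62} = 0 + \frac{1541}{2} \cdot \frac{1}{62} = 0 + \frac{1541}{124} = \frac{1541}{124}$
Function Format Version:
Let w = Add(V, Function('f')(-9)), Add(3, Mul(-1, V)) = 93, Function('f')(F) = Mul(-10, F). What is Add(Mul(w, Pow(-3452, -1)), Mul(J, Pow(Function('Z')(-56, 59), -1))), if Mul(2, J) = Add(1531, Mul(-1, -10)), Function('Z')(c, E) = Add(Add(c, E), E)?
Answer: Rational(1541, 124) ≈ 12.427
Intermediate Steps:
V = -90 (V = Add(3, Mul(-1, 93)) = Add(3, -93) = -90)
Function('Z')(c, E) = Add(c, Mul(2, E)) (Function('Z')(c, E) = Add(Add(E, c), E) = Add(c, Mul(2, E)))
w = 0 (w = Add(-90, Mul(-10, -9)) = Add(-90, 90) = 0)
J = Rational(1541, 2) (J = Mul(Rational(1, 2), Add(1531, Mul(-1, -10))) = Mul(Rational(1, 2), Add(1531, 10)) = Mul(Rational(1, 2), 1541) = Rational(1541, 2) ≈ 770.50)
Add(Mul(w, Pow(-3452, -1)), Mul(J, Pow(Function('Z')(-56, 59), -1))) = Add(Mul(0, Pow(-3452, -1)), Mul(Rational(1541, 2), Pow(Add(-56, Mul(2, 59)), -1))) = Add(Mul(0, Rational(-1, 3452)), Mul(Rational(1541, 2), Pow(Add(-56, 118), -1))) = Add(0, Mul(Rational(1541, 2), Pow(62, -1))) = Add(0, Mul(Rational(1541, 2), Rational(1, 62))) = Add(0, Rational(1541, 124)) = Rational(1541, 124)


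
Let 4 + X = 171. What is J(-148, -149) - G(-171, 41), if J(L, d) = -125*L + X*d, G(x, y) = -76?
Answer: -6307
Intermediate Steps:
X = 167 (X = -4 + 171 = 167)
J(L, d) = -125*L + 167*d
J(-148, -149) - G(-171, 41) = (-125*(-148) + 167*(-149)) - 1*(-76) = (18500 - 24883) + 76 = -6383 + 76 = -6307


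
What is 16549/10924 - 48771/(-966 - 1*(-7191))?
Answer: -143252293/22667300 ≈ -6.3198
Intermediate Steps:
16549/10924 - 48771/(-966 - 1*(-7191)) = 16549*(1/10924) - 48771/(-966 + 7191) = 16549/10924 - 48771/6225 = 16549/10924 - 48771*1/6225 = 16549/10924 - 16257/2075 = -143252293/22667300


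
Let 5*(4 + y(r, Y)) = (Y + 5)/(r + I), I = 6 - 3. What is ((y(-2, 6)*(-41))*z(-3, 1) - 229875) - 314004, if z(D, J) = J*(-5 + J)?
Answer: -2720871/5 ≈ -5.4417e+5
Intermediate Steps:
I = 3
y(r, Y) = -4 + (5 + Y)/(5*(3 + r)) (y(r, Y) = -4 + ((Y + 5)/(r + 3))/5 = -4 + ((5 + Y)/(3 + r))/5 = -4 + (5 + Y)/(5*(3 + r)))
((y(-2, 6)*(-41))*z(-3, 1) - 229875) - 314004 = ((((-55 + 6 - 20*(-2))/(5*(3 - 2)))*(-41))*(1*(-5 + 1)) - 229875) - 314004 = ((((⅕)*(-55 + 6 + 40)/1)*(-41))*(1*(-4)) - 229875) - 314004 = ((((⅕)*1*(-9))*(-41))*(-4) - 229875) - 314004 = (-9/5*(-41)*(-4) - 229875) - 314004 = ((369/5)*(-4) - 229875) - 314004 = (-1476/5 - 229875) - 314004 = -1150851/5 - 314004 = -2720871/5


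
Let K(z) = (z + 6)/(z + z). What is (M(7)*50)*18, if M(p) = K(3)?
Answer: 1350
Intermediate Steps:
K(z) = (6 + z)/(2*z) (K(z) = (6 + z)/((2*z)) = (6 + z)*(1/(2*z)) = (6 + z)/(2*z))
M(p) = 3/2 (M(p) = (½)*(6 + 3)/3 = (½)*(⅓)*9 = 3/2)
(M(7)*50)*18 = ((3/2)*50)*18 = 75*18 = 1350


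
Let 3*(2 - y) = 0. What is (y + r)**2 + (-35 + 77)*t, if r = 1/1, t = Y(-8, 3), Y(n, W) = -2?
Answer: -75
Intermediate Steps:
y = 2 (y = 2 - 1/3*0 = 2 + 0 = 2)
t = -2
r = 1
(y + r)**2 + (-35 + 77)*t = (2 + 1)**2 + (-35 + 77)*(-2) = 3**2 + 42*(-2) = 9 - 84 = -75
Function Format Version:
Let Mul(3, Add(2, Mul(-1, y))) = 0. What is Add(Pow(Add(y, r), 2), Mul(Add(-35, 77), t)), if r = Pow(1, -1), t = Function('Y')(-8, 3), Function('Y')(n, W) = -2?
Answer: -75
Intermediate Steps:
y = 2 (y = Add(2, Mul(Rational(-1, 3), 0)) = Add(2, 0) = 2)
t = -2
r = 1
Add(Pow(Add(y, r), 2), Mul(Add(-35, 77), t)) = Add(Pow(Add(2, 1), 2), Mul(Add(-35, 77), -2)) = Add(Pow(3, 2), Mul(42, -2)) = Add(9, -84) = -75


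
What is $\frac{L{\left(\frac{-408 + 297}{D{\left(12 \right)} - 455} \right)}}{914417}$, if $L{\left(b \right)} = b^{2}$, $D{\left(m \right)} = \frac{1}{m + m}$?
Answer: $\frac{7096896}{109020965395937} \approx 6.5097 \cdot 10^{-8}$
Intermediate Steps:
$D{\left(m \right)} = \frac{1}{2 m}$
$\frac{L{\left(\frac{-408 + 297}{D{\left(12 \right)} - 455} \right)}}{914417} = \frac{\left(\frac{-408 + 297}{\frac{1}{2 \cdot 12} - 455}\right)^{2}}{914417} = \left(- \frac{111}{\frac{1}{2} \cdot \frac{1}{12} - 455}\right)^{2} \cdot \frac{1}{914417} = \left(- \frac{111}{\frac{1}{24} - 455}\right)^{2} \cdot \frac{1}{914417} = \left(- \frac{111}{- \frac{10919}{24}}\right)^{2} \cdot \frac{1}{914417} = \left(\left(-111\right) \left(- \frac{24}{10919}\right)\right)^{2} \cdot \frac{1}{914417} = \left(\frac{2664}{10919}\right)^{2} \cdot \frac{1}{914417} = \frac{7096896}{119224561} \cdot \frac{1}{914417} = \frac{7096896}{109020965395937}$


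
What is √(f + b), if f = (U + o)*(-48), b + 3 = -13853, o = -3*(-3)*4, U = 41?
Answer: 4*I*√1097 ≈ 132.48*I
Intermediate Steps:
o = 36 (o = 9*4 = 36)
b = -13856 (b = -3 - 13853 = -13856)
f = -3696 (f = (41 + 36)*(-48) = 77*(-48) = -3696)
√(f + b) = √(-3696 - 13856) = √(-17552) = 4*I*√1097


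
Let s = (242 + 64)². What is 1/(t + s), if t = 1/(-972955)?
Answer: 972955/91103614379 ≈ 1.0680e-5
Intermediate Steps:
t = -1/972955 ≈ -1.0278e-6
s = 93636 (s = 306² = 93636)
1/(t + s) = 1/(-1/972955 + 93636) = 1/(91103614379/972955) = 972955/91103614379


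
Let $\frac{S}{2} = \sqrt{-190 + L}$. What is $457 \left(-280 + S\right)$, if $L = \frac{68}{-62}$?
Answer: $-127960 + \frac{1828 i \sqrt{45911}}{31} \approx -1.2796 \cdot 10^{5} + 12635.0 i$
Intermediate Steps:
$L = - \frac{34}{31}$ ($L = 68 \left(- \frac{1}{62}\right) = - \frac{34}{31} \approx -1.0968$)
$S = \frac{4 i \sqrt{45911}}{31}$ ($S = 2 \sqrt{-190 - \frac{34}{31}} = 2 \sqrt{- \frac{5924}{31}} = 2 \frac{2 i \sqrt{45911}}{31} = \frac{4 i \sqrt{45911}}{31} \approx 27.648 i$)
$457 \left(-280 + S\right) = 457 \left(-280 + \frac{4 i \sqrt{45911}}{31}\right) = -127960 + \frac{1828 i \sqrt{45911}}{31}$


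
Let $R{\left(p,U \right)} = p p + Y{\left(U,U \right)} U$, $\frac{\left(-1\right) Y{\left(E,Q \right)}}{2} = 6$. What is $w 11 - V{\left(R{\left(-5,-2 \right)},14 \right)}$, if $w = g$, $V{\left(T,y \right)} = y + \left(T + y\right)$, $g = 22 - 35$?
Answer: $-220$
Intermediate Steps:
$Y{\left(E,Q \right)} = -12$ ($Y{\left(E,Q \right)} = \left(-2\right) 6 = -12$)
$R{\left(p,U \right)} = p^{2} - 12 U$ ($R{\left(p,U \right)} = p p - 12 U = p^{2} - 12 U$)
$g = -13$
$V{\left(T,y \right)} = T + 2 y$
$w = -13$
$w 11 - V{\left(R{\left(-5,-2 \right)},14 \right)} = \left(-13\right) 11 - \left(\left(\left(-5\right)^{2} - -24\right) + 2 \cdot 14\right) = -143 - \left(\left(25 + 24\right) + 28\right) = -143 - \left(49 + 28\right) = -143 - 77 = -220$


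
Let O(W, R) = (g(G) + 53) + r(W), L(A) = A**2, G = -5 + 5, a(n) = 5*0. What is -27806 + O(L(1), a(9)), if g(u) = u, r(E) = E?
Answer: -27752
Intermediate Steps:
a(n) = 0
G = 0
O(W, R) = 53 + W (O(W, R) = (0 + 53) + W = 53 + W)
-27806 + O(L(1), a(9)) = -27806 + (53 + 1**2) = -27806 + (53 + 1) = -27806 + 54 = -27752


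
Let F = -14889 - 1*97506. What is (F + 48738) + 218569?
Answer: 154912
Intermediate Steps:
F = -112395 (F = -14889 - 97506 = -112395)
(F + 48738) + 218569 = (-112395 + 48738) + 218569 = -63657 + 218569 = 154912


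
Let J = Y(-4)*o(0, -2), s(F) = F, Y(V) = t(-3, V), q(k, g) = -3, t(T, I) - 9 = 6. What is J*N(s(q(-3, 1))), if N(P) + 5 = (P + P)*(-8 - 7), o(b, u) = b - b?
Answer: 0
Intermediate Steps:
t(T, I) = 15 (t(T, I) = 9 + 6 = 15)
Y(V) = 15
o(b, u) = 0
N(P) = -5 - 30*P (N(P) = -5 + (P + P)*(-8 - 7) = -5 + (2*P)*(-15) = -5 - 30*P)
J = 0 (J = 15*0 = 0)
J*N(s(q(-3, 1))) = 0*(-5 - 30*(-3)) = 0*(-5 + 90) = 0*85 = 0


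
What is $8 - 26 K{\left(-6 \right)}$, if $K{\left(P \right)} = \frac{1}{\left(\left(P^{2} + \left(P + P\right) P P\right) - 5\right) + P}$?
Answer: $\frac{3282}{407} \approx 8.0639$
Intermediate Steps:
$K{\left(P \right)} = \frac{1}{-5 + P + P^{2} + 2 P^{3}}$ ($K{\left(P \right)} = \frac{1}{\left(\left(P^{2} + 2 P P P\right) - 5\right) + P} = \frac{1}{\left(\left(P^{2} + 2 P^{2} P\right) - 5\right) + P} = \frac{1}{\left(\left(P^{2} + 2 P^{3}\right) - 5\right) + P} = \frac{1}{\left(-5 + P^{2} + 2 P^{3}\right) + P} = \frac{1}{-5 + P + P^{2} + 2 P^{3}}$)
$8 - 26 K{\left(-6 \right)} = 8 - \frac{26}{-5 - 6 + \left(-6\right)^{2} + 2 \left(-6\right)^{3}} = 8 - \frac{26}{-5 - 6 + 36 + 2 \left(-216\right)} = 8 - \frac{26}{-5 - 6 + 36 - 432} = 8 - \frac{26}{-407} = 8 - - \frac{26}{407} = 8 + \frac{26}{407} = \frac{3282}{407}$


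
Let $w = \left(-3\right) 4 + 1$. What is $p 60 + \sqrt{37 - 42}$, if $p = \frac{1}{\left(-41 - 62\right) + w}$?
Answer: $- \frac{10}{19} + i \sqrt{5} \approx -0.52632 + 2.2361 i$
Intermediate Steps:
$w = -11$ ($w = -12 + 1 = -11$)
$p = - \frac{1}{114}$ ($p = \frac{1}{\left(-41 - 62\right) - 11} = \frac{1}{-103 - 11} = \frac{1}{-114} = - \frac{1}{114} \approx -0.0087719$)
$p 60 + \sqrt{37 - 42} = \left(- \frac{1}{114}\right) 60 + \sqrt{37 - 42} = - \frac{10}{19} + \sqrt{-5} = - \frac{10}{19} + i \sqrt{5}$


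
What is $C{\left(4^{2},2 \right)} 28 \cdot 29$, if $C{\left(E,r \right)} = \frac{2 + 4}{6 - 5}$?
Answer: $4872$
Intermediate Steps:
$C{\left(E,r \right)} = 6$ ($C{\left(E,r \right)} = \frac{6}{1} = 6 \cdot 1 = 6$)
$C{\left(4^{2},2 \right)} 28 \cdot 29 = 6 \cdot 28 \cdot 29 = 168 \cdot 29 = 4872$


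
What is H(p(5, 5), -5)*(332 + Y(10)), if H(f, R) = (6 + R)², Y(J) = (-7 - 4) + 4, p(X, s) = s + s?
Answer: 325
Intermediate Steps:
p(X, s) = 2*s
Y(J) = -7 (Y(J) = -11 + 4 = -7)
H(p(5, 5), -5)*(332 + Y(10)) = (6 - 5)²*(332 - 7) = 1²*325 = 1*325 = 325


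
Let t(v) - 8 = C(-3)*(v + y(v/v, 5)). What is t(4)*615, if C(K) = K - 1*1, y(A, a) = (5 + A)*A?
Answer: -19680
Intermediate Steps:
y(A, a) = A*(5 + A)
C(K) = -1 + K (C(K) = K - 1 = -1 + K)
t(v) = -16 - 4*v (t(v) = 8 + (-1 - 3)*(v + (v/v)*(5 + v/v)) = 8 - 4*(v + 1*(5 + 1)) = 8 - 4*(v + 1*6) = 8 - 4*(v + 6) = 8 - 4*(6 + v) = 8 + (-24 - 4*v) = -16 - 4*v)
t(4)*615 = (-16 - 4*4)*615 = (-16 - 16)*615 = -32*615 = -19680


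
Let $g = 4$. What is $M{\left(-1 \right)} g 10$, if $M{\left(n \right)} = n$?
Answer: $-40$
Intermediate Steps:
$M{\left(-1 \right)} g 10 = \left(-1\right) 4 \cdot 10 = \left(-4\right) 10 = -40$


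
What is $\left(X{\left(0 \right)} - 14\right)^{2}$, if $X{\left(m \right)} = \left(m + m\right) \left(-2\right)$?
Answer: $196$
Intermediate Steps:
$X{\left(m \right)} = - 4 m$ ($X{\left(m \right)} = 2 m \left(-2\right) = - 4 m$)
$\left(X{\left(0 \right)} - 14\right)^{2} = \left(\left(-4\right) 0 - 14\right)^{2} = \left(0 - 14\right)^{2} = \left(-14\right)^{2} = 196$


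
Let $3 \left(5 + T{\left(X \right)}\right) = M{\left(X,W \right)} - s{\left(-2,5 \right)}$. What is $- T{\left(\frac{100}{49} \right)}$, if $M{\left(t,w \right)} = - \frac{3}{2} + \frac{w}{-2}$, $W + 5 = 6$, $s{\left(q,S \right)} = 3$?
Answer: $\frac{20}{3} \approx 6.6667$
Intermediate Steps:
$W = 1$ ($W = -5 + 6 = 1$)
$M{\left(t,w \right)} = - \frac{3}{2} - \frac{w}{2}$ ($M{\left(t,w \right)} = \left(-3\right) \frac{1}{2} + w \left(- \frac{1}{2}\right) = - \frac{3}{2} - \frac{w}{2}$)
$T{\left(X \right)} = - \frac{20}{3}$ ($T{\left(X \right)} = -5 + \frac{\left(- \frac{3}{2} - \frac{1}{2}\right) - 3}{3} = -5 + \frac{-2 - 3}{3} = -5 + \frac{1}{3} \left(-5\right) = -5 - \frac{5}{3} = - \frac{20}{3}$)
$- T{\left(\frac{100}{49} \right)} = \left(-1\right) \left(- \frac{20}{3}\right) = \frac{20}{3}$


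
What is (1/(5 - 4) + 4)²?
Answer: 25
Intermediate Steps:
(1/(5 - 4) + 4)² = (1/1 + 4)² = (1 + 4)² = 5² = 25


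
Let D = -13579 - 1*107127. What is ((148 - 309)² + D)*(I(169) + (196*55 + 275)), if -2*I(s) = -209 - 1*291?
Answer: -1071544425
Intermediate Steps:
D = -120706 (D = -13579 - 107127 = -120706)
I(s) = 250 (I(s) = -(-209 - 1*291)/2 = -(-209 - 291)/2 = -½*(-500) = 250)
((148 - 309)² + D)*(I(169) + (196*55 + 275)) = ((148 - 309)² - 120706)*(250 + (196*55 + 275)) = ((-161)² - 120706)*(250 + (10780 + 275)) = (25921 - 120706)*(250 + 11055) = -94785*11305 = -1071544425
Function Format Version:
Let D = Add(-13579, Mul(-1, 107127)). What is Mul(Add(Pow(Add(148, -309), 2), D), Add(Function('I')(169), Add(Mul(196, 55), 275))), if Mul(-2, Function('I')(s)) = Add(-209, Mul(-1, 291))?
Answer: -1071544425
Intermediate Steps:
D = -120706 (D = Add(-13579, -107127) = -120706)
Function('I')(s) = 250 (Function('I')(s) = Mul(Rational(-1, 2), Add(-209, Mul(-1, 291))) = Mul(Rational(-1, 2), Add(-209, -291)) = Mul(Rational(-1, 2), -500) = 250)
Mul(Add(Pow(Add(148, -309), 2), D), Add(Function('I')(169), Add(Mul(196, 55), 275))) = Mul(Add(Pow(Add(148, -309), 2), -120706), Add(250, Add(Mul(196, 55), 275))) = Mul(Add(Pow(-161, 2), -120706), Add(250, Add(10780, 275))) = Mul(Add(25921, -120706), Add(250, 11055)) = Mul(-94785, 11305) = -1071544425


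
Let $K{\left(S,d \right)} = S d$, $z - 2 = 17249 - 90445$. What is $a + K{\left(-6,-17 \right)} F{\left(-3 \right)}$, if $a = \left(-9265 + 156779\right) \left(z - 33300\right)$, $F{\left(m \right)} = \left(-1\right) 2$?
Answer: $-15709356120$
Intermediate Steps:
$F{\left(m \right)} = -2$
$z = -73194$ ($z = 2 + \left(17249 - 90445\right) = 2 - 73196 = -73194$)
$a = -15709355916$ ($a = \left(-9265 + 156779\right) \left(-73194 - 33300\right) = 147514 \left(-106494\right) = -15709355916$)
$a + K{\left(-6,-17 \right)} F{\left(-3 \right)} = -15709355916 + \left(-6\right) \left(-17\right) \left(-2\right) = -15709355916 + 102 \left(-2\right) = -15709355916 - 204 = -15709356120$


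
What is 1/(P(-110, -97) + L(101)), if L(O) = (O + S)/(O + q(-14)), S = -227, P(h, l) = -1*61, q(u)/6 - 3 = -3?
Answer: -101/6287 ≈ -0.016065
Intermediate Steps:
q(u) = 0 (q(u) = 18 + 6*(-3) = 18 - 18 = 0)
P(h, l) = -61
L(O) = (-227 + O)/O (L(O) = (O - 227)/(O + 0) = (-227 + O)/O)
1/(P(-110, -97) + L(101)) = 1/(-61 + (-227 + 101)/101) = 1/(-61 + (1/101)*(-126)) = 1/(-61 - 126/101) = 1/(-6287/101) = -101/6287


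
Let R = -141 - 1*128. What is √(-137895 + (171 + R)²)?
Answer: I*√128291 ≈ 358.18*I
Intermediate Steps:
R = -269 (R = -141 - 128 = -269)
√(-137895 + (171 + R)²) = √(-137895 + (171 - 269)²) = √(-137895 + (-98)²) = √(-137895 + 9604) = √(-128291) = I*√128291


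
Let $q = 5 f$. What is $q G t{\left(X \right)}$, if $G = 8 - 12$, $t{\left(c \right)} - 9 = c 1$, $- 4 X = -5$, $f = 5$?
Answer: $-1025$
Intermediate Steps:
$X = \frac{5}{4}$ ($X = \left(- \frac{1}{4}\right) \left(-5\right) = \frac{5}{4} \approx 1.25$)
$t{\left(c \right)} = 9 + c$ ($t{\left(c \right)} = 9 + c 1 = 9 + c$)
$q = 25$ ($q = 5 \cdot 5 = 25$)
$G = -4$
$q G t{\left(X \right)} = 25 \left(-4\right) \left(9 + \frac{5}{4}\right) = \left(-100\right) \frac{41}{4} = -1025$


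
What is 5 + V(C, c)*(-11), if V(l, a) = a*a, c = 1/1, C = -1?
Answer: -6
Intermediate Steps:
c = 1 (c = 1*1 = 1)
V(l, a) = a²
5 + V(C, c)*(-11) = 5 + 1²*(-11) = 5 + 1*(-11) = 5 - 11 = -6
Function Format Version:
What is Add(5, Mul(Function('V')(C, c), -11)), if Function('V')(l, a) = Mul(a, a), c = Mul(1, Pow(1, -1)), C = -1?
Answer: -6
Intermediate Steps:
c = 1 (c = Mul(1, 1) = 1)
Function('V')(l, a) = Pow(a, 2)
Add(5, Mul(Function('V')(C, c), -11)) = Add(5, Mul(Pow(1, 2), -11)) = Add(5, Mul(1, -11)) = Add(5, -11) = -6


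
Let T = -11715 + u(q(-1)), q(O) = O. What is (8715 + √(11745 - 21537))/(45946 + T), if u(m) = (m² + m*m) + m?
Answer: 8715/34232 + 3*I*√17/4279 ≈ 0.25459 + 0.0028907*I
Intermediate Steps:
u(m) = m + 2*m² (u(m) = (m² + m²) + m = 2*m² + m = m + 2*m²)
T = -11714 (T = -11715 - (1 + 2*(-1)) = -11715 - (1 - 2) = -11715 - 1*(-1) = -11715 + 1 = -11714)
(8715 + √(11745 - 21537))/(45946 + T) = (8715 + √(11745 - 21537))/(45946 - 11714) = (8715 + √(-9792))/34232 = (8715 + 24*I*√17)*(1/34232) = 8715/34232 + 3*I*√17/4279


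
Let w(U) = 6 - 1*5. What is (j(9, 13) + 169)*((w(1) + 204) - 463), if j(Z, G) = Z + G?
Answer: -49278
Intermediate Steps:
j(Z, G) = G + Z
w(U) = 1 (w(U) = 6 - 5 = 1)
(j(9, 13) + 169)*((w(1) + 204) - 463) = ((13 + 9) + 169)*((1 + 204) - 463) = (22 + 169)*(205 - 463) = 191*(-258) = -49278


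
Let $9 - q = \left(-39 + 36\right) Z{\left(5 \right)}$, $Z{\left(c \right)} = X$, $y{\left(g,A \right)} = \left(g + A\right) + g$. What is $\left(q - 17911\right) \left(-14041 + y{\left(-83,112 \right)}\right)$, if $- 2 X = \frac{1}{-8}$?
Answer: $\frac{4037216755}{16} \approx 2.5233 \cdot 10^{8}$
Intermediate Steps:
$X = \frac{1}{16}$ ($X = - \frac{1}{2 \left(-8\right)} = \left(- \frac{1}{2}\right) \left(- \frac{1}{8}\right) = \frac{1}{16} \approx 0.0625$)
$y{\left(g,A \right)} = A + 2 g$ ($y{\left(g,A \right)} = \left(A + g\right) + g = A + 2 g$)
$Z{\left(c \right)} = \frac{1}{16}$
$q = \frac{147}{16}$ ($q = 9 - \left(-39 + 36\right) \frac{1}{16} = 9 - \left(-3\right) \frac{1}{16} = 9 - - \frac{3}{16} = 9 + \frac{3}{16} = \frac{147}{16} \approx 9.1875$)
$\left(q - 17911\right) \left(-14041 + y{\left(-83,112 \right)}\right) = \left(\frac{147}{16} - 17911\right) \left(-14041 + \left(112 + 2 \left(-83\right)\right)\right) = - \frac{286429 \left(-14041 + \left(112 - 166\right)\right)}{16} = - \frac{286429 \left(-14041 - 54\right)}{16} = \left(- \frac{286429}{16}\right) \left(-14095\right) = \frac{4037216755}{16}$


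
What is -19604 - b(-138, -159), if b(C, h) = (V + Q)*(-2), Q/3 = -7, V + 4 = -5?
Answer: -19664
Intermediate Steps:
V = -9 (V = -4 - 5 = -9)
Q = -21 (Q = 3*(-7) = -21)
b(C, h) = 60 (b(C, h) = (-9 - 21)*(-2) = -30*(-2) = 60)
-19604 - b(-138, -159) = -19604 - 1*60 = -19604 - 60 = -19664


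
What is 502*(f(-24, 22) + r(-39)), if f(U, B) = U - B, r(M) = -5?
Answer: -25602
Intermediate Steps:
502*(f(-24, 22) + r(-39)) = 502*((-24 - 1*22) - 5) = 502*((-24 - 22) - 5) = 502*(-46 - 5) = 502*(-51) = -25602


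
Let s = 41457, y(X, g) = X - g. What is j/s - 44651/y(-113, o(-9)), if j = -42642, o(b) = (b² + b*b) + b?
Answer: 613251245/3675854 ≈ 166.83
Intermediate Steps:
o(b) = b + 2*b² (o(b) = (b² + b²) + b = 2*b² + b = b + 2*b²)
j/s - 44651/y(-113, o(-9)) = -42642/41457 - 44651/(-113 - (-9)*(1 + 2*(-9))) = -42642*1/41457 - 44651/(-113 - (-9)*(1 - 18)) = -14214/13819 - 44651/(-113 - (-9)*(-17)) = -14214/13819 - 44651/(-113 - 1*153) = -14214/13819 - 44651/(-113 - 153) = -14214/13819 - 44651/(-266) = -14214/13819 - 44651*(-1/266) = -14214/13819 + 44651/266 = 613251245/3675854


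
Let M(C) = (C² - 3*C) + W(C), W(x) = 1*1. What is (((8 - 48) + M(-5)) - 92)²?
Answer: 8281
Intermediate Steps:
W(x) = 1
M(C) = 1 + C² - 3*C (M(C) = (C² - 3*C) + 1 = 1 + C² - 3*C)
(((8 - 48) + M(-5)) - 92)² = (((8 - 48) + (1 + (-5)² - 3*(-5))) - 92)² = ((-40 + (1 + 25 + 15)) - 92)² = ((-40 + 41) - 92)² = (1 - 92)² = (-91)² = 8281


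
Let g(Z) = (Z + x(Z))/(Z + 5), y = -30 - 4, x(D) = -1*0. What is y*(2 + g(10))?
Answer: -272/3 ≈ -90.667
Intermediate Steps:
x(D) = 0
y = -34
g(Z) = Z/(5 + Z) (g(Z) = (Z + 0)/(Z + 5) = Z/(5 + Z))
y*(2 + g(10)) = -34*(2 + 10/(5 + 10)) = -34*(2 + 10/15) = -34*(2 + 10*(1/15)) = -34*(2 + 2/3) = -34*8/3 = -272/3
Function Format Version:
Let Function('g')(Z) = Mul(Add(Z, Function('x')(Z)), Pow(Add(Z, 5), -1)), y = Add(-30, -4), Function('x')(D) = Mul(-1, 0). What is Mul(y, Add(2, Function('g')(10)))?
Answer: Rational(-272, 3) ≈ -90.667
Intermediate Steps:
Function('x')(D) = 0
y = -34
Function('g')(Z) = Mul(Z, Pow(Add(5, Z), -1)) (Function('g')(Z) = Mul(Add(Z, 0), Pow(Add(Z, 5), -1)) = Mul(Z, Pow(Add(5, Z), -1)))
Mul(y, Add(2, Function('g')(10))) = Mul(-34, Add(2, Mul(10, Pow(Add(5, 10), -1)))) = Mul(-34, Add(2, Mul(10, Pow(15, -1)))) = Mul(-34, Add(2, Mul(10, Rational(1, 15)))) = Mul(-34, Add(2, Rational(2, 3))) = Mul(-34, Rational(8, 3)) = Rational(-272, 3)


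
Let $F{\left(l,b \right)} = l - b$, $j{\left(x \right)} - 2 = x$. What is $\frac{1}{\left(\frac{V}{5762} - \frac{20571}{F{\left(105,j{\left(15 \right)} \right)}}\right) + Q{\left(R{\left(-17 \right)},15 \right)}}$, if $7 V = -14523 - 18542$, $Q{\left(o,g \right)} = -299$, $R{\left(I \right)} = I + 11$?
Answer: $- \frac{1774696}{946944321} \approx -0.0018741$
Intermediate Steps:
$R{\left(I \right)} = 11 + I$
$j{\left(x \right)} = 2 + x$
$V = - \frac{33065}{7}$ ($V = \frac{-14523 - 18542}{7} = \frac{1}{7} \left(-33065\right) = - \frac{33065}{7} \approx -4723.6$)
$\frac{1}{\left(\frac{V}{5762} - \frac{20571}{F{\left(105,j{\left(15 \right)} \right)}}\right) + Q{\left(R{\left(-17 \right)},15 \right)}} = \frac{1}{\left(- \frac{33065}{7 \cdot 5762} - \frac{20571}{105 - \left(2 + 15\right)}\right) - 299} = \frac{1}{\left(\left(- \frac{33065}{7}\right) \frac{1}{5762} - \frac{20571}{105 - 17}\right) - 299} = \frac{1}{\left(- \frac{33065}{40334} - \frac{20571}{105 - 17}\right) - 299} = \frac{1}{\left(- \frac{33065}{40334} - \frac{20571}{88}\right) - 299} = \frac{1}{- \frac{416310217}{1774696} - 299} = \frac{1}{- \frac{946944321}{1774696}} = - \frac{1774696}{946944321}$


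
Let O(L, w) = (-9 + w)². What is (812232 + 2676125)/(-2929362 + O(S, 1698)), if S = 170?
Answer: -3488357/76641 ≈ -45.516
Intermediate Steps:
(812232 + 2676125)/(-2929362 + O(S, 1698)) = (812232 + 2676125)/(-2929362 + (-9 + 1698)²) = 3488357/(-2929362 + 1689²) = 3488357/(-2929362 + 2852721) = 3488357/(-76641) = 3488357*(-1/76641) = -3488357/76641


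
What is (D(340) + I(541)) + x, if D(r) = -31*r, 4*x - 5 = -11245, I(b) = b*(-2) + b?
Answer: -13891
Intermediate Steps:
I(b) = -b (I(b) = -2*b + b = -b)
x = -2810 (x = 5/4 + (¼)*(-11245) = 5/4 - 11245/4 = -2810)
(D(340) + I(541)) + x = (-31*340 - 1*541) - 2810 = (-10540 - 541) - 2810 = -11081 - 2810 = -13891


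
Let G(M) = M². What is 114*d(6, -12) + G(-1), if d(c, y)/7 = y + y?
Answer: -19151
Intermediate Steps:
d(c, y) = 14*y (d(c, y) = 7*(y + y) = 7*(2*y) = 14*y)
114*d(6, -12) + G(-1) = 114*(14*(-12)) + (-1)² = 114*(-168) + 1 = -19152 + 1 = -19151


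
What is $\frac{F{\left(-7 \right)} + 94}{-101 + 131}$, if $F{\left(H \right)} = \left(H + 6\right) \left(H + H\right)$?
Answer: $\frac{18}{5} \approx 3.6$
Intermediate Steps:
$F{\left(H \right)} = 2 H \left(6 + H\right)$ ($F{\left(H \right)} = \left(6 + H\right) 2 H = 2 H \left(6 + H\right)$)
$\frac{F{\left(-7 \right)} + 94}{-101 + 131} = \frac{2 \left(-7\right) \left(6 - 7\right) + 94}{-101 + 131} = \frac{2 \left(-7\right) \left(-1\right) + 94}{30} = \frac{14 + 94}{30} = \frac{1}{30} \cdot 108 = \frac{18}{5}$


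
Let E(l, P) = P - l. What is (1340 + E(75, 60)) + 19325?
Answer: 20650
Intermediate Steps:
(1340 + E(75, 60)) + 19325 = (1340 + (60 - 1*75)) + 19325 = (1340 + (60 - 75)) + 19325 = (1340 - 15) + 19325 = 1325 + 19325 = 20650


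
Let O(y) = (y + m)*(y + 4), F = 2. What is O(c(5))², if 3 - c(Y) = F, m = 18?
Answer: 9025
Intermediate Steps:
c(Y) = 1 (c(Y) = 3 - 1*2 = 3 - 2 = 1)
O(y) = (4 + y)*(18 + y) (O(y) = (y + 18)*(y + 4) = (18 + y)*(4 + y) = (4 + y)*(18 + y))
O(c(5))² = (72 + 1² + 22*1)² = (72 + 1 + 22)² = 95² = 9025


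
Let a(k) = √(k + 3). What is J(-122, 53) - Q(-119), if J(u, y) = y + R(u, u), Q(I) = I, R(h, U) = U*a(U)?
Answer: 172 - 122*I*√119 ≈ 172.0 - 1330.9*I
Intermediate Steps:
a(k) = √(3 + k)
R(h, U) = U*√(3 + U)
J(u, y) = y + u*√(3 + u)
J(-122, 53) - Q(-119) = (53 - 122*√(3 - 122)) - 1*(-119) = (53 - 122*I*√119) + 119 = 172 - 122*I*√119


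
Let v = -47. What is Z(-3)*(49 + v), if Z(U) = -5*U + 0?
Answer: 30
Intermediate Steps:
Z(U) = -5*U
Z(-3)*(49 + v) = (-5*(-3))*(49 - 47) = 15*2 = 30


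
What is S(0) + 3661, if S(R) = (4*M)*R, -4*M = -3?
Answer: 3661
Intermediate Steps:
M = ¾ (M = -¼*(-3) = ¾ ≈ 0.75000)
S(R) = 3*R (S(R) = (4*(¾))*R = 3*R)
S(0) + 3661 = 3*0 + 3661 = 0 + 3661 = 3661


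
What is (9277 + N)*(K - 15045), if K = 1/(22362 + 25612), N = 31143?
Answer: -14586948034090/23987 ≈ -6.0812e+8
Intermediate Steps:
K = 1/47974 ≈ 2.0845e-5
(9277 + N)*(K - 15045) = (9277 + 31143)*(1/47974 - 15045) = 40420*(-721768829/47974) = -14586948034090/23987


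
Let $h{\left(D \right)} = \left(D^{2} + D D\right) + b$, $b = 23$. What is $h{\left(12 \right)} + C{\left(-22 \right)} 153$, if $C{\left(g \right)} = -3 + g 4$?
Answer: $-13612$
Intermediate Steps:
$C{\left(g \right)} = -3 + 4 g$
$h{\left(D \right)} = 23 + 2 D^{2}$ ($h{\left(D \right)} = \left(D^{2} + D D\right) + 23 = \left(D^{2} + D^{2}\right) + 23 = 2 D^{2} + 23 = 23 + 2 D^{2}$)
$h{\left(12 \right)} + C{\left(-22 \right)} 153 = \left(23 + 2 \cdot 12^{2}\right) + \left(-3 + 4 \left(-22\right)\right) 153 = \left(23 + 2 \cdot 144\right) + \left(-3 - 88\right) 153 = \left(23 + 288\right) - 13923 = 311 - 13923 = -13612$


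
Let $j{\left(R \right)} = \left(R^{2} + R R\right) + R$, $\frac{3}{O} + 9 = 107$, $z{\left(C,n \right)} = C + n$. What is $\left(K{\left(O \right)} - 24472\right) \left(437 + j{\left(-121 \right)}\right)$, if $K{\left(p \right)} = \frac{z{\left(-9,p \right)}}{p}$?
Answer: $-732994470$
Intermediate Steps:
$O = \frac{3}{98}$ ($O = \frac{3}{-9 + 107} = \frac{3}{98} \approx 0.030612$)
$j{\left(R \right)} = R + 2 R^{2}$ ($j{\left(R \right)} = \left(R^{2} + R^{2}\right) + R = 2 R^{2} + R = R + 2 R^{2}$)
$K{\left(p \right)} = \frac{-9 + p}{p}$
$\left(K{\left(O \right)} - 24472\right) \left(437 + j{\left(-121 \right)}\right) = \left(\frac{-9 + \frac{3}{98}}{\frac{3}{98}} - 24472\right) \left(437 - 121 \left(1 + 2 \left(-121\right)\right)\right) = \left(\frac{98}{3} \left(- \frac{879}{98}\right) - 24472\right) \left(437 - 121 \left(1 - 242\right)\right) = \left(-293 - 24472\right) \left(437 - -29161\right) = - 24765 \left(437 + 29161\right) = \left(-24765\right) 29598 = -732994470$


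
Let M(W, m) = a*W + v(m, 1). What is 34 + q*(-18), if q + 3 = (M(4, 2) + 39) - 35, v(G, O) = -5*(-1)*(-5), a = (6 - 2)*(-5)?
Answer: 1906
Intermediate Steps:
a = -20 (a = 4*(-5) = -20)
v(G, O) = -25 (v(G, O) = 5*(-5) = -25)
M(W, m) = -25 - 20*W (M(W, m) = -20*W - 25 = -25 - 20*W)
q = -104 (q = -3 + (((-25 - 20*4) + 39) - 35) = -3 + (((-25 - 80) + 39) - 35) = -3 + ((-105 + 39) - 35) = -3 + (-66 - 35) = -3 - 101 = -104)
34 + q*(-18) = 34 - 104*(-18) = 34 + 1872 = 1906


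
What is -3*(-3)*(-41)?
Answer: -369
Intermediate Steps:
-3*(-3)*(-41) = 9*(-41) = -369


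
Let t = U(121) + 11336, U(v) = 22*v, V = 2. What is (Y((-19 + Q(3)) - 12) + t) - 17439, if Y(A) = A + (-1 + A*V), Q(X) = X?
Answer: -3526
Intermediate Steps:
t = 13998 (t = 22*121 + 11336 = 2662 + 11336 = 13998)
Y(A) = -1 + 3*A (Y(A) = A + (-1 + A*2) = A + (-1 + 2*A) = -1 + 3*A)
(Y((-19 + Q(3)) - 12) + t) - 17439 = ((-1 + 3*((-19 + 3) - 12)) + 13998) - 17439 = ((-1 + 3*(-16 - 12)) + 13998) - 17439 = ((-1 + 3*(-28)) + 13998) - 17439 = ((-1 - 84) + 13998) - 17439 = (-85 + 13998) - 17439 = 13913 - 17439 = -3526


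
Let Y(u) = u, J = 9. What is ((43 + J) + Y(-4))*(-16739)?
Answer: -803472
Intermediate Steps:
((43 + J) + Y(-4))*(-16739) = ((43 + 9) - 4)*(-16739) = (52 - 4)*(-16739) = 48*(-16739) = -803472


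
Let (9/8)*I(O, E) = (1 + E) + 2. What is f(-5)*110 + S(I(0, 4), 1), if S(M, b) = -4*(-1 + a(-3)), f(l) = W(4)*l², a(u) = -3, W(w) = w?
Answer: 11016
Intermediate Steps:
I(O, E) = 8/3 + 8*E/9 (I(O, E) = 8*((1 + E) + 2)/9 = 8*(3 + E)/9 = 8/3 + 8*E/9)
f(l) = 4*l²
S(M, b) = 16 (S(M, b) = -4*(-1 - 3) = -4*(-4) = 16)
f(-5)*110 + S(I(0, 4), 1) = (4*(-5)²)*110 + 16 = (4*25)*110 + 16 = 100*110 + 16 = 11000 + 16 = 11016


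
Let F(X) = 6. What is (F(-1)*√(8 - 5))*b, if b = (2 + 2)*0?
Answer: 0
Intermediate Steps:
b = 0 (b = 4*0 = 0)
(F(-1)*√(8 - 5))*b = (6*√(8 - 5))*0 = (6*√3)*0 = 0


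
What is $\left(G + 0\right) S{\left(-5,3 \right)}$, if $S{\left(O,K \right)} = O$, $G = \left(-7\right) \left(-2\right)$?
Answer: $-70$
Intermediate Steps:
$G = 14$
$\left(G + 0\right) S{\left(-5,3 \right)} = \left(14 + 0\right) \left(-5\right) = 14 \left(-5\right) = -70$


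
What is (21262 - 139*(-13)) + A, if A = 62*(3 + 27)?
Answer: 24929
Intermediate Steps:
A = 1860 (A = 62*30 = 1860)
(21262 - 139*(-13)) + A = (21262 - 139*(-13)) + 1860 = (21262 + 1807) + 1860 = 23069 + 1860 = 24929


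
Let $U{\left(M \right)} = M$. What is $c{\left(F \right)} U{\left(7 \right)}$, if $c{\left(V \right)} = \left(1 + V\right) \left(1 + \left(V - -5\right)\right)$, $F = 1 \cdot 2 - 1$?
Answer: $98$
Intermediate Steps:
$F = 1$ ($F = 2 - 1 = 1$)
$c{\left(V \right)} = \left(1 + V\right) \left(6 + V\right)$ ($c{\left(V \right)} = \left(1 + V\right) \left(1 + \left(V + 5\right)\right) = \left(1 + V\right) \left(1 + \left(5 + V\right)\right) = \left(1 + V\right) \left(6 + V\right)$)
$c{\left(F \right)} U{\left(7 \right)} = \left(6 + 1^{2} + 7 \cdot 1\right) 7 = \left(6 + 1 + 7\right) 7 = 14 \cdot 7 = 98$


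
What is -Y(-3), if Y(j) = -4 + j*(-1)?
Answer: 1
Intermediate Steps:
Y(j) = -4 - j
-Y(-3) = -(-4 - 1*(-3)) = -(-4 + 3) = -1*(-1) = 1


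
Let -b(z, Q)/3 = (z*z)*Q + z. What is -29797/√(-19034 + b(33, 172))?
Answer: 29797*I*√581057/581057 ≈ 39.09*I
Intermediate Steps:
b(z, Q) = -3*z - 3*Q*z² (b(z, Q) = -3*((z*z)*Q + z) = -3*(z²*Q + z) = -3*(Q*z² + z) = -3*(z + Q*z²) = -3*z - 3*Q*z²)
-29797/√(-19034 + b(33, 172)) = -29797/√(-19034 - 3*33*(1 + 172*33)) = -29797/√(-19034 - 3*33*(1 + 5676)) = -29797/√(-19034 - 3*33*5677) = -29797/√(-19034 - 562023) = -29797*(-I*√581057/581057) = -(-29797)*I*√581057/581057 = 29797*I*√581057/581057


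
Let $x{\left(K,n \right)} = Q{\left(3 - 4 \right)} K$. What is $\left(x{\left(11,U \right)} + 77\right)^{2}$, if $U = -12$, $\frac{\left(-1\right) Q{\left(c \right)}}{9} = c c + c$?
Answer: $5929$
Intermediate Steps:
$Q{\left(c \right)} = - 9 c - 9 c^{2}$ ($Q{\left(c \right)} = - 9 \left(c c + c\right) = - 9 \left(c^{2} + c\right) = - 9 \left(c + c^{2}\right) = - 9 c - 9 c^{2}$)
$x{\left(K,n \right)} = 0$ ($x{\left(K,n \right)} = - 9 \left(3 - 4\right) \left(1 + \left(3 - 4\right)\right) K = \left(-9\right) \left(-1\right) \left(1 - 1\right) K = \left(-9\right) \left(-1\right) 0 K = 0 K = 0$)
$\left(x{\left(11,U \right)} + 77\right)^{2} = \left(0 + 77\right)^{2} = 77^{2} = 5929$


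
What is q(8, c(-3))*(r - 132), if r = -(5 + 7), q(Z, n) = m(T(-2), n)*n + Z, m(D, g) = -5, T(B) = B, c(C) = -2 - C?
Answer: -432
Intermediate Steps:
q(Z, n) = Z - 5*n (q(Z, n) = -5*n + Z = Z - 5*n)
r = -12 (r = -1*12 = -12)
q(8, c(-3))*(r - 132) = (8 - 5*(-2 - 1*(-3)))*(-12 - 132) = (8 - 5*(-2 + 3))*(-144) = (8 - 5*1)*(-144) = (8 - 5)*(-144) = 3*(-144) = -432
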